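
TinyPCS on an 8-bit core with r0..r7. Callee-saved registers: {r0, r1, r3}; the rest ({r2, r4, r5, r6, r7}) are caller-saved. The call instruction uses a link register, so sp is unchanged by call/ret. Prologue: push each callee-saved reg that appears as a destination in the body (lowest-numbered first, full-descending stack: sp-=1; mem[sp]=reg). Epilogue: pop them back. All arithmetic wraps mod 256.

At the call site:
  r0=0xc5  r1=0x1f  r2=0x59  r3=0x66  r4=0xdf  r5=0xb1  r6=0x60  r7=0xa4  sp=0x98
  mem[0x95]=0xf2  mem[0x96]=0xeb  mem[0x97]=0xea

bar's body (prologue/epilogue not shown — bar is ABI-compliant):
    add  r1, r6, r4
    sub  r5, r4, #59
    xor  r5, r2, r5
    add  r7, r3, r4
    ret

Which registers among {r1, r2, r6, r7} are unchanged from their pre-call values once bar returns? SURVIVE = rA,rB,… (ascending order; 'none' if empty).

prologue: push r1 → mem[0x97]=0x1f, sp=0x97
body[0] add  r1, r6, r4 → r1=0x3f
body[1] sub  r5, r4, #59 → r5=0xa4
body[2] xor  r5, r2, r5 → r5=0xfd
body[3] add  r7, r3, r4 → r7=0x45
epilogue: pop r1=0x1f, sp=0x98
r1: callee-saved, written=True
r2: caller-saved, written=False
r6: caller-saved, written=False
r7: caller-saved, written=True

SURVIVE = r1,r2,r6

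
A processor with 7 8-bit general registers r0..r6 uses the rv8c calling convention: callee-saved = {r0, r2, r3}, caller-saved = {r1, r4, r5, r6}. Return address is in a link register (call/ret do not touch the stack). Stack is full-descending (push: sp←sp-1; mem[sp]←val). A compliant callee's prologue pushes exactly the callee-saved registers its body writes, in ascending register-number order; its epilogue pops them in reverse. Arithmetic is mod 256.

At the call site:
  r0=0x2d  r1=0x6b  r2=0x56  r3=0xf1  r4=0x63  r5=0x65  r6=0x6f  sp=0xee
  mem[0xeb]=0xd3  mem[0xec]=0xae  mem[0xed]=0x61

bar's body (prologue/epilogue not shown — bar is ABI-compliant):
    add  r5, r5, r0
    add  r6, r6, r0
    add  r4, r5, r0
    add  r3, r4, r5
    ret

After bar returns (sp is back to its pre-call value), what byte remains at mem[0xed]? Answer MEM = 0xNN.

MEM = 0xf1

prologue: push r3 -> mem[0xed]=0xf1, sp=0xed
body[0] add  r5, r5, r0 -> r5=0x92
body[1] add  r6, r6, r0 -> r6=0x9c
body[2] add  r4, r5, r0 -> r4=0xbf
body[3] add  r3, r4, r5 -> r3=0x51
epilogue: pop r3=0xf1, sp=0xee
prologue pushed ['r3'] at ['0xed']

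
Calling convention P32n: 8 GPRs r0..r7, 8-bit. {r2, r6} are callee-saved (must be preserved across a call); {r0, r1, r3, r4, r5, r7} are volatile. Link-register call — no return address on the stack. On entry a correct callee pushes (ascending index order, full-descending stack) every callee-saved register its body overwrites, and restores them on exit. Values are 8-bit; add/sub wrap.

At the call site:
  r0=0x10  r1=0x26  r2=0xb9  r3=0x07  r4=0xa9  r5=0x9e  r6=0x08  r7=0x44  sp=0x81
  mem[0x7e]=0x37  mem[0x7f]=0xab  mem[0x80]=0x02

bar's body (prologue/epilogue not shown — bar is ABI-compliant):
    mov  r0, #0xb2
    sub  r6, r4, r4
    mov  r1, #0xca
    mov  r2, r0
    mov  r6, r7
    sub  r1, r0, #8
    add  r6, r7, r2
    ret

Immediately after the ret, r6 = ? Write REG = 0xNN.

prologue: push r2 -> mem[0x80]=0xb9, sp=0x80
prologue: push r6 -> mem[0x7f]=0x08, sp=0x7f
body[0] mov  r0, #0xb2 -> r0=0xb2
body[1] sub  r6, r4, r4 -> r6=0x00
body[2] mov  r1, #0xca -> r1=0xca
body[3] mov  r2, r0 -> r2=0xb2
body[4] mov  r6, r7 -> r6=0x44
body[5] sub  r1, r0, #8 -> r1=0xaa
body[6] add  r6, r7, r2 -> r6=0xf6
epilogue: pop r6=0x08, sp=0x80
epilogue: pop r2=0xb9, sp=0x81
r6 is callee-saved -> restored

REG = 0x08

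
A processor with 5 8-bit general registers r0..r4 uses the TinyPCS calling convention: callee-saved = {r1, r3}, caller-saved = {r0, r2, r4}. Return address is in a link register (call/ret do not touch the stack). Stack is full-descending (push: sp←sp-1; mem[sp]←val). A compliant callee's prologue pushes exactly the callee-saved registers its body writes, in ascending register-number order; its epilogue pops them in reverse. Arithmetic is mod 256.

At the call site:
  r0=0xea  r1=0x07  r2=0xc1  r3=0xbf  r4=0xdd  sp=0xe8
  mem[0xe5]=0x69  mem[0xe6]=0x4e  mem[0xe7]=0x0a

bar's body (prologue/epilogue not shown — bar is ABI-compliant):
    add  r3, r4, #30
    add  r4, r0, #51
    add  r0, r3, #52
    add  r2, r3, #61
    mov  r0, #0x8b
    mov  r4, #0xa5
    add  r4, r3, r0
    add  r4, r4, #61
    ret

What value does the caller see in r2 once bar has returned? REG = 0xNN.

prologue: push r3 -> mem[0xe7]=0xbf, sp=0xe7
body[0] add  r3, r4, #30 -> r3=0xfb
body[1] add  r4, r0, #51 -> r4=0x1d
body[2] add  r0, r3, #52 -> r0=0x2f
body[3] add  r2, r3, #61 -> r2=0x38
body[4] mov  r0, #0x8b -> r0=0x8b
body[5] mov  r4, #0xa5 -> r4=0xa5
body[6] add  r4, r3, r0 -> r4=0x86
body[7] add  r4, r4, #61 -> r4=0xc3
epilogue: pop r3=0xbf, sp=0xe8
r2 is caller-saved -> body value

REG = 0x38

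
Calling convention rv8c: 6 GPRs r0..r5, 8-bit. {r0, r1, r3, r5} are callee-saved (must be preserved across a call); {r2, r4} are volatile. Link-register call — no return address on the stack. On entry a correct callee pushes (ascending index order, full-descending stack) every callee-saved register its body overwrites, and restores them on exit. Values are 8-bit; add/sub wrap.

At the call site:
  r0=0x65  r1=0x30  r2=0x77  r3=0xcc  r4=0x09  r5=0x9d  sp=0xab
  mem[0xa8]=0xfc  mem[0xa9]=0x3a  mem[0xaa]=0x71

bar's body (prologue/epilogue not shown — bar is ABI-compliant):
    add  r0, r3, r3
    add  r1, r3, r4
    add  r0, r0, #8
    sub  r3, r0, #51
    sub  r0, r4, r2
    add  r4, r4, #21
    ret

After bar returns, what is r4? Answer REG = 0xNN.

REG = 0x1e

prologue: push r0 → mem[0xaa]=0x65, sp=0xaa
prologue: push r1 → mem[0xa9]=0x30, sp=0xa9
prologue: push r3 → mem[0xa8]=0xcc, sp=0xa8
body[0] add  r0, r3, r3 → r0=0x98
body[1] add  r1, r3, r4 → r1=0xd5
body[2] add  r0, r0, #8 → r0=0xa0
body[3] sub  r3, r0, #51 → r3=0x6d
body[4] sub  r0, r4, r2 → r0=0x92
body[5] add  r4, r4, #21 → r4=0x1e
epilogue: pop r3=0xcc, sp=0xa9
epilogue: pop r1=0x30, sp=0xaa
epilogue: pop r0=0x65, sp=0xab
r4 is caller-saved → body value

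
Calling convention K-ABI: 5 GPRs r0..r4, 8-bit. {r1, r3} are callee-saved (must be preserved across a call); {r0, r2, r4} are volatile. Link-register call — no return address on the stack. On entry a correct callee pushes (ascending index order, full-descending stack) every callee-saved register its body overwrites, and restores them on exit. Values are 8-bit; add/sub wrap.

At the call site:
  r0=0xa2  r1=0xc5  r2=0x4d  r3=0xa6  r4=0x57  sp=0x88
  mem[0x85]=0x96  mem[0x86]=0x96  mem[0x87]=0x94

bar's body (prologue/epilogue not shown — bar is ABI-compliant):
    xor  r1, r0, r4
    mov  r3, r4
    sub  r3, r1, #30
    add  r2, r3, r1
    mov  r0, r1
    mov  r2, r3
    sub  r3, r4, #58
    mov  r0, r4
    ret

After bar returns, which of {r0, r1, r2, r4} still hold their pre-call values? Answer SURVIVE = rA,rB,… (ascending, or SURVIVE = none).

SURVIVE = r1,r4

prologue: push r1 → mem[0x87]=0xc5, sp=0x87
prologue: push r3 → mem[0x86]=0xa6, sp=0x86
body[0] xor  r1, r0, r4 → r1=0xf5
body[1] mov  r3, r4 → r3=0x57
body[2] sub  r3, r1, #30 → r3=0xd7
body[3] add  r2, r3, r1 → r2=0xcc
body[4] mov  r0, r1 → r0=0xf5
body[5] mov  r2, r3 → r2=0xd7
body[6] sub  r3, r4, #58 → r3=0x1d
body[7] mov  r0, r4 → r0=0x57
epilogue: pop r3=0xa6, sp=0x87
epilogue: pop r1=0xc5, sp=0x88
r0: caller-saved, written=True
r1: callee-saved, written=True
r2: caller-saved, written=True
r4: caller-saved, written=False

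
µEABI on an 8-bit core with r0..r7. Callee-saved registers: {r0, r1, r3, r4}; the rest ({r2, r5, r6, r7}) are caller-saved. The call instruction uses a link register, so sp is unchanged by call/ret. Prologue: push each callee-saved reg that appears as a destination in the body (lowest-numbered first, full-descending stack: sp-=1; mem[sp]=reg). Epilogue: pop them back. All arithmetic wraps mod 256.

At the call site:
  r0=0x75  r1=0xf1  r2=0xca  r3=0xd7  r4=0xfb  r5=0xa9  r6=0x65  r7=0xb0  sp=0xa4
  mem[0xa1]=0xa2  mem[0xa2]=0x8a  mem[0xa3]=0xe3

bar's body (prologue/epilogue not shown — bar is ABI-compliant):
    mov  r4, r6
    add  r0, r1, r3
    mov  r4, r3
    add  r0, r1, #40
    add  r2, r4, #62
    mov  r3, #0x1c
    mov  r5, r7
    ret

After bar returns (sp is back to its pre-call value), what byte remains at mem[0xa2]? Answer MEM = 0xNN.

MEM = 0xd7

prologue: push r0 -> mem[0xa3]=0x75, sp=0xa3
prologue: push r3 -> mem[0xa2]=0xd7, sp=0xa2
prologue: push r4 -> mem[0xa1]=0xfb, sp=0xa1
body[0] mov  r4, r6 -> r4=0x65
body[1] add  r0, r1, r3 -> r0=0xc8
body[2] mov  r4, r3 -> r4=0xd7
body[3] add  r0, r1, #40 -> r0=0x19
body[4] add  r2, r4, #62 -> r2=0x15
body[5] mov  r3, #0x1c -> r3=0x1c
body[6] mov  r5, r7 -> r5=0xb0
epilogue: pop r4=0xfb, sp=0xa2
epilogue: pop r3=0xd7, sp=0xa3
epilogue: pop r0=0x75, sp=0xa4
prologue pushed ['r0', 'r3', 'r4'] at ['0xa3', '0xa2', '0xa1']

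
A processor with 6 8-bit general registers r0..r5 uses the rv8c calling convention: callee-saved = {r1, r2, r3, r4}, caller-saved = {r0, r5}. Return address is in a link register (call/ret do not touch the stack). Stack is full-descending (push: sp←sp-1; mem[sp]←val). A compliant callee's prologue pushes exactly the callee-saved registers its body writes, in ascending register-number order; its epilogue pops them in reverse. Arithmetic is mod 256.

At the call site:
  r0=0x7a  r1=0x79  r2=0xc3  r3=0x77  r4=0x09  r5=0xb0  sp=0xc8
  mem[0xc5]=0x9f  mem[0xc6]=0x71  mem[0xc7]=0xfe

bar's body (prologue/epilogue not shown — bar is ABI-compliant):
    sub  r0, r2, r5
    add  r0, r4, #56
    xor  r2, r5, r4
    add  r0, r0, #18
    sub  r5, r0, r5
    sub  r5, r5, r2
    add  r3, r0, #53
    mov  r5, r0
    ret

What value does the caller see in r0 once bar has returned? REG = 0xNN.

prologue: push r2 → mem[0xc7]=0xc3, sp=0xc7
prologue: push r3 → mem[0xc6]=0x77, sp=0xc6
body[0] sub  r0, r2, r5 → r0=0x13
body[1] add  r0, r4, #56 → r0=0x41
body[2] xor  r2, r5, r4 → r2=0xb9
body[3] add  r0, r0, #18 → r0=0x53
body[4] sub  r5, r0, r5 → r5=0xa3
body[5] sub  r5, r5, r2 → r5=0xea
body[6] add  r3, r0, #53 → r3=0x88
body[7] mov  r5, r0 → r5=0x53
epilogue: pop r3=0x77, sp=0xc7
epilogue: pop r2=0xc3, sp=0xc8
r0 is caller-saved → body value

REG = 0x53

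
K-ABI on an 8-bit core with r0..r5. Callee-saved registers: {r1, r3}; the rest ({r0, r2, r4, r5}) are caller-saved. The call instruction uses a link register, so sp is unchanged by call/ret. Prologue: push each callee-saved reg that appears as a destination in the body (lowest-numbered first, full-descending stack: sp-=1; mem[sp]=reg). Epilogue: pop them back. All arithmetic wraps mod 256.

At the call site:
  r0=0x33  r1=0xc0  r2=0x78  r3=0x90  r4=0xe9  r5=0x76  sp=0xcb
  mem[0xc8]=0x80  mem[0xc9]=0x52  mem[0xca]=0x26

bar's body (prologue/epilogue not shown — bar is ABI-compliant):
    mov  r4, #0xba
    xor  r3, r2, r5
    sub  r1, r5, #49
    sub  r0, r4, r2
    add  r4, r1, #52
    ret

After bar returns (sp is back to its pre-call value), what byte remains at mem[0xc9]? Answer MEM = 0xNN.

MEM = 0x90

prologue: push r1 → mem[0xca]=0xc0, sp=0xca
prologue: push r3 → mem[0xc9]=0x90, sp=0xc9
body[0] mov  r4, #0xba → r4=0xba
body[1] xor  r3, r2, r5 → r3=0x0e
body[2] sub  r1, r5, #49 → r1=0x45
body[3] sub  r0, r4, r2 → r0=0x42
body[4] add  r4, r1, #52 → r4=0x79
epilogue: pop r3=0x90, sp=0xca
epilogue: pop r1=0xc0, sp=0xcb
prologue pushed ['r1', 'r3'] at ['0xca', '0xc9']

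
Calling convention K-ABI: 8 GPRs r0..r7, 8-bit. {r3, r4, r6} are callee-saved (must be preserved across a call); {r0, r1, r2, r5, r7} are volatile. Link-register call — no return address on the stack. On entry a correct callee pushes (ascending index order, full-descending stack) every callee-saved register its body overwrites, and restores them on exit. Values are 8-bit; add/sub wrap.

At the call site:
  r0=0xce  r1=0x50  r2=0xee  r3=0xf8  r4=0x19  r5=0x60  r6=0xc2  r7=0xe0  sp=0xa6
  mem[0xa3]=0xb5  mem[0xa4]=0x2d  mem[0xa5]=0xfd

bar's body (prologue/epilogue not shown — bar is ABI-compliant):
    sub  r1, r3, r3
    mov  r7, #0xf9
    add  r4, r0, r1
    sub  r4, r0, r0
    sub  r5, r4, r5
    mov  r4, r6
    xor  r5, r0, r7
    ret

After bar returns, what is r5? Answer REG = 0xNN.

prologue: push r4 -> mem[0xa5]=0x19, sp=0xa5
body[0] sub  r1, r3, r3 -> r1=0x00
body[1] mov  r7, #0xf9 -> r7=0xf9
body[2] add  r4, r0, r1 -> r4=0xce
body[3] sub  r4, r0, r0 -> r4=0x00
body[4] sub  r5, r4, r5 -> r5=0xa0
body[5] mov  r4, r6 -> r4=0xc2
body[6] xor  r5, r0, r7 -> r5=0x37
epilogue: pop r4=0x19, sp=0xa6
r5 is caller-saved -> body value

REG = 0x37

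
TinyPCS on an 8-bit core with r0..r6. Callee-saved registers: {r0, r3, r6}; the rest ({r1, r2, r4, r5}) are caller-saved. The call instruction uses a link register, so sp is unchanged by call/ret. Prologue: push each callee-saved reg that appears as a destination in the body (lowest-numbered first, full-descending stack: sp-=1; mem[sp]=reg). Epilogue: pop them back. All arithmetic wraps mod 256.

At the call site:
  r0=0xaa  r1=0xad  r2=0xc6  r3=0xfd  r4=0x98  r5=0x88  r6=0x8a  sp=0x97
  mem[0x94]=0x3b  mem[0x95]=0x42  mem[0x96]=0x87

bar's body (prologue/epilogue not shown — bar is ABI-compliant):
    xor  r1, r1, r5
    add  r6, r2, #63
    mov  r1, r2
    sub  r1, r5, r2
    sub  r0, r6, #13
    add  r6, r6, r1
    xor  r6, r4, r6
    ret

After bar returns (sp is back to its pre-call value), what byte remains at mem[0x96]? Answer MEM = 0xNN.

MEM = 0xaa

prologue: push r0 -> mem[0x96]=0xaa, sp=0x96
prologue: push r6 -> mem[0x95]=0x8a, sp=0x95
body[0] xor  r1, r1, r5 -> r1=0x25
body[1] add  r6, r2, #63 -> r6=0x05
body[2] mov  r1, r2 -> r1=0xc6
body[3] sub  r1, r5, r2 -> r1=0xc2
body[4] sub  r0, r6, #13 -> r0=0xf8
body[5] add  r6, r6, r1 -> r6=0xc7
body[6] xor  r6, r4, r6 -> r6=0x5f
epilogue: pop r6=0x8a, sp=0x96
epilogue: pop r0=0xaa, sp=0x97
prologue pushed ['r0', 'r6'] at ['0x96', '0x95']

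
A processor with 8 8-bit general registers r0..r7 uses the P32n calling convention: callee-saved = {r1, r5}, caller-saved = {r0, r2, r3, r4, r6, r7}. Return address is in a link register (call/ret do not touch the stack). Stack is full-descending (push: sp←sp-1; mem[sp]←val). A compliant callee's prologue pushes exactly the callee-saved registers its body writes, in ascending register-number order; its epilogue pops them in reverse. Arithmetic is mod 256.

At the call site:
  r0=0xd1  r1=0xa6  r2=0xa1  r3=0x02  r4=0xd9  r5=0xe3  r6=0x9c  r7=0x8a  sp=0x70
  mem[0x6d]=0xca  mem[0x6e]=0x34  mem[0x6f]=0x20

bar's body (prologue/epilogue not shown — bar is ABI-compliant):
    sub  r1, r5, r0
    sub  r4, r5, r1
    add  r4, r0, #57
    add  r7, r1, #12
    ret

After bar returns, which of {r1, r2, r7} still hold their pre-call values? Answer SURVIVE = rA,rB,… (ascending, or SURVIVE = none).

prologue: push r1 -> mem[0x6f]=0xa6, sp=0x6f
body[0] sub  r1, r5, r0 -> r1=0x12
body[1] sub  r4, r5, r1 -> r4=0xd1
body[2] add  r4, r0, #57 -> r4=0x0a
body[3] add  r7, r1, #12 -> r7=0x1e
epilogue: pop r1=0xa6, sp=0x70
r1: callee-saved, written=True
r2: caller-saved, written=False
r7: caller-saved, written=True

SURVIVE = r1,r2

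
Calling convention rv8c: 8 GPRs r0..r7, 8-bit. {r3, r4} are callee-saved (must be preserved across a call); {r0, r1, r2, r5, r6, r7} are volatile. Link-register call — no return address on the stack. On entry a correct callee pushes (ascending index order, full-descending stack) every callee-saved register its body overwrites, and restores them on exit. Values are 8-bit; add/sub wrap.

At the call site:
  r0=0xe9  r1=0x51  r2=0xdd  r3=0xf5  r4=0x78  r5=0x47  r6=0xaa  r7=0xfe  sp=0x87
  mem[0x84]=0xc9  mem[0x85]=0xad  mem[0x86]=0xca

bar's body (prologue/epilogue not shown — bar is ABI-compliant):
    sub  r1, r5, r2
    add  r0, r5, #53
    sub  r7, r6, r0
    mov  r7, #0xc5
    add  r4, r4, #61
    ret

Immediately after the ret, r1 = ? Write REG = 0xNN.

prologue: push r4 -> mem[0x86]=0x78, sp=0x86
body[0] sub  r1, r5, r2 -> r1=0x6a
body[1] add  r0, r5, #53 -> r0=0x7c
body[2] sub  r7, r6, r0 -> r7=0x2e
body[3] mov  r7, #0xc5 -> r7=0xc5
body[4] add  r4, r4, #61 -> r4=0xb5
epilogue: pop r4=0x78, sp=0x87
r1 is caller-saved -> body value

REG = 0x6a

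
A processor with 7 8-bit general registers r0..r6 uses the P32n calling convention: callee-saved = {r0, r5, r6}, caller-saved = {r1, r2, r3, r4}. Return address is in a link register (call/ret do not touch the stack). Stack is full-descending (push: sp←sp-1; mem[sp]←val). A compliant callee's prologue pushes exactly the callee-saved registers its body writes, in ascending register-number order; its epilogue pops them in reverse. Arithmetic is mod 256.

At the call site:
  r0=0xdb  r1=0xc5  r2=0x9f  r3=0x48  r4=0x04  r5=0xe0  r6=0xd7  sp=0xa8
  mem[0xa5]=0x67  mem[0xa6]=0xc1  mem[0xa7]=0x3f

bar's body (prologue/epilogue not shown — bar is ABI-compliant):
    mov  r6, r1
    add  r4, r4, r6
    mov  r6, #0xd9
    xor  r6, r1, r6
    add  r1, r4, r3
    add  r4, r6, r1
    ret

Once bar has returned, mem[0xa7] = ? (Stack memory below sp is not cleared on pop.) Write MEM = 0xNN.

prologue: push r6 → mem[0xa7]=0xd7, sp=0xa7
body[0] mov  r6, r1 → r6=0xc5
body[1] add  r4, r4, r6 → r4=0xc9
body[2] mov  r6, #0xd9 → r6=0xd9
body[3] xor  r6, r1, r6 → r6=0x1c
body[4] add  r1, r4, r3 → r1=0x11
body[5] add  r4, r6, r1 → r4=0x2d
epilogue: pop r6=0xd7, sp=0xa8
prologue pushed ['r6'] at ['0xa7']

MEM = 0xd7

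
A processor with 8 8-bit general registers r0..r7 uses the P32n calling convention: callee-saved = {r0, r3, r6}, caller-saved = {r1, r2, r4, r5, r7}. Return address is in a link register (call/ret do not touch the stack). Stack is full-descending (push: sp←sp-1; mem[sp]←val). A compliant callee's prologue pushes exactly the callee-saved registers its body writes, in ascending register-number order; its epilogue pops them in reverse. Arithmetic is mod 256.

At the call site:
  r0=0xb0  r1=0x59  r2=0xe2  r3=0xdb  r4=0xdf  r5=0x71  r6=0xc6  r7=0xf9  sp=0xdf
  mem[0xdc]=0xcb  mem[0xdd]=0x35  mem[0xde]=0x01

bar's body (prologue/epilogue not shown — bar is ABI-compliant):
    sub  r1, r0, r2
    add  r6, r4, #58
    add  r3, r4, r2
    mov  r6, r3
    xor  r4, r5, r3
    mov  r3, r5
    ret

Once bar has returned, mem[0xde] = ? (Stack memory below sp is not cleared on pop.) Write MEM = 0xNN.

MEM = 0xdb

prologue: push r3 → mem[0xde]=0xdb, sp=0xde
prologue: push r6 → mem[0xdd]=0xc6, sp=0xdd
body[0] sub  r1, r0, r2 → r1=0xce
body[1] add  r6, r4, #58 → r6=0x19
body[2] add  r3, r4, r2 → r3=0xc1
body[3] mov  r6, r3 → r6=0xc1
body[4] xor  r4, r5, r3 → r4=0xb0
body[5] mov  r3, r5 → r3=0x71
epilogue: pop r6=0xc6, sp=0xde
epilogue: pop r3=0xdb, sp=0xdf
prologue pushed ['r3', 'r6'] at ['0xde', '0xdd']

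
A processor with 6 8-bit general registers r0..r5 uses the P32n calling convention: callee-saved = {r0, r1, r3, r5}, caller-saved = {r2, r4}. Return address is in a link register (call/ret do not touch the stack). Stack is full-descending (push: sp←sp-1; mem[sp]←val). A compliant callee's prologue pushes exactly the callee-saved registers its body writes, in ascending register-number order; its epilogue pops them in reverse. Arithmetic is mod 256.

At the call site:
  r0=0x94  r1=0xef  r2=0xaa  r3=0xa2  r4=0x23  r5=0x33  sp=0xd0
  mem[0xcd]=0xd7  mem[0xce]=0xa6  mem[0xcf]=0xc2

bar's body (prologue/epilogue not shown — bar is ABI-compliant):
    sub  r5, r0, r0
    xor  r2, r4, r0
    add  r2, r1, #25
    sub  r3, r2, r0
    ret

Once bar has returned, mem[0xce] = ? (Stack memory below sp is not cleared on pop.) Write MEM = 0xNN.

prologue: push r3 -> mem[0xcf]=0xa2, sp=0xcf
prologue: push r5 -> mem[0xce]=0x33, sp=0xce
body[0] sub  r5, r0, r0 -> r5=0x00
body[1] xor  r2, r4, r0 -> r2=0xb7
body[2] add  r2, r1, #25 -> r2=0x08
body[3] sub  r3, r2, r0 -> r3=0x74
epilogue: pop r5=0x33, sp=0xcf
epilogue: pop r3=0xa2, sp=0xd0
prologue pushed ['r3', 'r5'] at ['0xcf', '0xce']

MEM = 0x33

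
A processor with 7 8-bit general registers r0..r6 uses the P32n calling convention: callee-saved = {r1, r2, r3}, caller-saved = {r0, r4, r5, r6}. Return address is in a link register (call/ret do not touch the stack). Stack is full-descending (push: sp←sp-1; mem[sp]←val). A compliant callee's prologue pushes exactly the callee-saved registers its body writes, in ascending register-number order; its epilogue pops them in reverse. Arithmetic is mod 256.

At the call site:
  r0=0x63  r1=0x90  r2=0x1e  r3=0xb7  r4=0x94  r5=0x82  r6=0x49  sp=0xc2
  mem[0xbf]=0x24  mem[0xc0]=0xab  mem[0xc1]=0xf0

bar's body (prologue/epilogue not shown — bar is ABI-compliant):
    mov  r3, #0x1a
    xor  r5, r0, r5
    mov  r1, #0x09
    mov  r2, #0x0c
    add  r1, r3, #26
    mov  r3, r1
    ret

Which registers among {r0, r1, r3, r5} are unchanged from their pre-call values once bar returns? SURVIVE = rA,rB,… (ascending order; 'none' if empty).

prologue: push r1 → mem[0xc1]=0x90, sp=0xc1
prologue: push r2 → mem[0xc0]=0x1e, sp=0xc0
prologue: push r3 → mem[0xbf]=0xb7, sp=0xbf
body[0] mov  r3, #0x1a → r3=0x1a
body[1] xor  r5, r0, r5 → r5=0xe1
body[2] mov  r1, #0x09 → r1=0x09
body[3] mov  r2, #0x0c → r2=0x0c
body[4] add  r1, r3, #26 → r1=0x34
body[5] mov  r3, r1 → r3=0x34
epilogue: pop r3=0xb7, sp=0xc0
epilogue: pop r2=0x1e, sp=0xc1
epilogue: pop r1=0x90, sp=0xc2
r0: caller-saved, written=False
r1: callee-saved, written=True
r3: callee-saved, written=True
r5: caller-saved, written=True

SURVIVE = r0,r1,r3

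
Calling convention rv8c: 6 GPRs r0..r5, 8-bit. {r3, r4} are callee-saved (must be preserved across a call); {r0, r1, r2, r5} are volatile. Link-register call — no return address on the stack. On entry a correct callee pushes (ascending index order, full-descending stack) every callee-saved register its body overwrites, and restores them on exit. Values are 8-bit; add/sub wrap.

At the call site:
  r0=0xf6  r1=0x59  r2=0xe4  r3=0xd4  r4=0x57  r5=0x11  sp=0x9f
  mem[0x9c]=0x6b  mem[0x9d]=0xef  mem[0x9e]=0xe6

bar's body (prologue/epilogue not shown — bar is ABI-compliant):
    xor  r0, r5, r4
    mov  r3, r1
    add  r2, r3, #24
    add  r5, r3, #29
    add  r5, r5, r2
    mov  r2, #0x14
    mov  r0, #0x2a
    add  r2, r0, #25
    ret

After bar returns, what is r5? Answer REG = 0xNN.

REG = 0xe7

prologue: push r3 -> mem[0x9e]=0xd4, sp=0x9e
body[0] xor  r0, r5, r4 -> r0=0x46
body[1] mov  r3, r1 -> r3=0x59
body[2] add  r2, r3, #24 -> r2=0x71
body[3] add  r5, r3, #29 -> r5=0x76
body[4] add  r5, r5, r2 -> r5=0xe7
body[5] mov  r2, #0x14 -> r2=0x14
body[6] mov  r0, #0x2a -> r0=0x2a
body[7] add  r2, r0, #25 -> r2=0x43
epilogue: pop r3=0xd4, sp=0x9f
r5 is caller-saved -> body value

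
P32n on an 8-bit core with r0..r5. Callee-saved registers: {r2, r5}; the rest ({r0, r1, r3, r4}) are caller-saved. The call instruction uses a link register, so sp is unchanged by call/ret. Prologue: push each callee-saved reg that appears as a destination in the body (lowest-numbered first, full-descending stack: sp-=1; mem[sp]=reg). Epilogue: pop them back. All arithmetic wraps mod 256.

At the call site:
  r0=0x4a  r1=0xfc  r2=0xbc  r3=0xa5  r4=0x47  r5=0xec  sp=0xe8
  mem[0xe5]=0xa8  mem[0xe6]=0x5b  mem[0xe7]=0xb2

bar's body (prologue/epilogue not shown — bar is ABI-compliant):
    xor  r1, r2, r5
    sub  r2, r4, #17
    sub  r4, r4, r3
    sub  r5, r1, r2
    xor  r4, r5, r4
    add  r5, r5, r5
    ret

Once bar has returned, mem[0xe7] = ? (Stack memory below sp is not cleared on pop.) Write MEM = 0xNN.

MEM = 0xbc

prologue: push r2 -> mem[0xe7]=0xbc, sp=0xe7
prologue: push r5 -> mem[0xe6]=0xec, sp=0xe6
body[0] xor  r1, r2, r5 -> r1=0x50
body[1] sub  r2, r4, #17 -> r2=0x36
body[2] sub  r4, r4, r3 -> r4=0xa2
body[3] sub  r5, r1, r2 -> r5=0x1a
body[4] xor  r4, r5, r4 -> r4=0xb8
body[5] add  r5, r5, r5 -> r5=0x34
epilogue: pop r5=0xec, sp=0xe7
epilogue: pop r2=0xbc, sp=0xe8
prologue pushed ['r2', 'r5'] at ['0xe7', '0xe6']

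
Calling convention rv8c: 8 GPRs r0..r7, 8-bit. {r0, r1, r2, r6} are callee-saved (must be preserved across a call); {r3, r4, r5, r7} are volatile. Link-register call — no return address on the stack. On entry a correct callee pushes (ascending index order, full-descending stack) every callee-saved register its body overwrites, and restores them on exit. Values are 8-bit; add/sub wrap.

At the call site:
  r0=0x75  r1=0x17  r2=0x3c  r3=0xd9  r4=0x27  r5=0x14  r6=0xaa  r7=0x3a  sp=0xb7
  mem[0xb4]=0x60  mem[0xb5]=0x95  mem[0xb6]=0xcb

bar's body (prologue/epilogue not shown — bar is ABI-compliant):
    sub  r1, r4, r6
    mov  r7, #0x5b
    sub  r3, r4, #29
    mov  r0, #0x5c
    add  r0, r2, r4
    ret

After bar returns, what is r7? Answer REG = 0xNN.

REG = 0x5b

prologue: push r0 → mem[0xb6]=0x75, sp=0xb6
prologue: push r1 → mem[0xb5]=0x17, sp=0xb5
body[0] sub  r1, r4, r6 → r1=0x7d
body[1] mov  r7, #0x5b → r7=0x5b
body[2] sub  r3, r4, #29 → r3=0x0a
body[3] mov  r0, #0x5c → r0=0x5c
body[4] add  r0, r2, r4 → r0=0x63
epilogue: pop r1=0x17, sp=0xb6
epilogue: pop r0=0x75, sp=0xb7
r7 is caller-saved → body value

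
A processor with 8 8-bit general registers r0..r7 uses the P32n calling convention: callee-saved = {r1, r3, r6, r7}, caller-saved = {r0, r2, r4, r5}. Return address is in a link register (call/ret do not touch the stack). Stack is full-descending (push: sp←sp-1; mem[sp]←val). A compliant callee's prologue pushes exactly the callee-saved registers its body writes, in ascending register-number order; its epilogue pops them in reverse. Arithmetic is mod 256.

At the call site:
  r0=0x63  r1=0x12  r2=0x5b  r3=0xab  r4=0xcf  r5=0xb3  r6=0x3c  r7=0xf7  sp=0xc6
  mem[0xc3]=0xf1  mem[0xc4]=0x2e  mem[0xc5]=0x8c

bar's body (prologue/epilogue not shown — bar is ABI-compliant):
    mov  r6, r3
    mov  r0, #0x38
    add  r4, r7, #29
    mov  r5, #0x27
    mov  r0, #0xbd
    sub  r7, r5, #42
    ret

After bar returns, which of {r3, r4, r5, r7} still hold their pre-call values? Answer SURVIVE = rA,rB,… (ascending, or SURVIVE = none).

SURVIVE = r3,r7

prologue: push r6 -> mem[0xc5]=0x3c, sp=0xc5
prologue: push r7 -> mem[0xc4]=0xf7, sp=0xc4
body[0] mov  r6, r3 -> r6=0xab
body[1] mov  r0, #0x38 -> r0=0x38
body[2] add  r4, r7, #29 -> r4=0x14
body[3] mov  r5, #0x27 -> r5=0x27
body[4] mov  r0, #0xbd -> r0=0xbd
body[5] sub  r7, r5, #42 -> r7=0xfd
epilogue: pop r7=0xf7, sp=0xc5
epilogue: pop r6=0x3c, sp=0xc6
r3: callee-saved, written=False
r4: caller-saved, written=True
r5: caller-saved, written=True
r7: callee-saved, written=True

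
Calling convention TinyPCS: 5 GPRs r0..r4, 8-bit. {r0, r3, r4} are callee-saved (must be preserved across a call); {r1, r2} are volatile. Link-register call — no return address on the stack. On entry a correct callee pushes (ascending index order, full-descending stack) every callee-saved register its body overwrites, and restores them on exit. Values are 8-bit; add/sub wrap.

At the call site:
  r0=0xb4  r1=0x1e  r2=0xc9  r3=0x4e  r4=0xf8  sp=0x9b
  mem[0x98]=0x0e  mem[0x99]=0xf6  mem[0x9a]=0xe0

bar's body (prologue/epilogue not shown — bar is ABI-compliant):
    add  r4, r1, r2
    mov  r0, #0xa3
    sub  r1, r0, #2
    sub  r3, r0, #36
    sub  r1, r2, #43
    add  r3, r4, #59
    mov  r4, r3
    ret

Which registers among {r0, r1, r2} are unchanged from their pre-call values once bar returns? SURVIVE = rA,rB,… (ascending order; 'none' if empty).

SURVIVE = r0,r2

prologue: push r0 -> mem[0x9a]=0xb4, sp=0x9a
prologue: push r3 -> mem[0x99]=0x4e, sp=0x99
prologue: push r4 -> mem[0x98]=0xf8, sp=0x98
body[0] add  r4, r1, r2 -> r4=0xe7
body[1] mov  r0, #0xa3 -> r0=0xa3
body[2] sub  r1, r0, #2 -> r1=0xa1
body[3] sub  r3, r0, #36 -> r3=0x7f
body[4] sub  r1, r2, #43 -> r1=0x9e
body[5] add  r3, r4, #59 -> r3=0x22
body[6] mov  r4, r3 -> r4=0x22
epilogue: pop r4=0xf8, sp=0x99
epilogue: pop r3=0x4e, sp=0x9a
epilogue: pop r0=0xb4, sp=0x9b
r0: callee-saved, written=True
r1: caller-saved, written=True
r2: caller-saved, written=False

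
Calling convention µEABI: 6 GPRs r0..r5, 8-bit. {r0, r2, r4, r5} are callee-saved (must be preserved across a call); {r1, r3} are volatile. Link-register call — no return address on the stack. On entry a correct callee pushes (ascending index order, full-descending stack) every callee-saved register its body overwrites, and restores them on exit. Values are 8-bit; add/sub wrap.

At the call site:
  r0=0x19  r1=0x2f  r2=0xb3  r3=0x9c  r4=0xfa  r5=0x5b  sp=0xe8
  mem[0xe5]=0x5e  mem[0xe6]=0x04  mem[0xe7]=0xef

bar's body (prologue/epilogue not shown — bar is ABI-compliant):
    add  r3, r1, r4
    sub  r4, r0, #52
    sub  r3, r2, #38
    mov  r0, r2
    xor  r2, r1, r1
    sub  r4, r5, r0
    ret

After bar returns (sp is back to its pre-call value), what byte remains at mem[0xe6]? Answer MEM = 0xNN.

prologue: push r0 → mem[0xe7]=0x19, sp=0xe7
prologue: push r2 → mem[0xe6]=0xb3, sp=0xe6
prologue: push r4 → mem[0xe5]=0xfa, sp=0xe5
body[0] add  r3, r1, r4 → r3=0x29
body[1] sub  r4, r0, #52 → r4=0xe5
body[2] sub  r3, r2, #38 → r3=0x8d
body[3] mov  r0, r2 → r0=0xb3
body[4] xor  r2, r1, r1 → r2=0x00
body[5] sub  r4, r5, r0 → r4=0xa8
epilogue: pop r4=0xfa, sp=0xe6
epilogue: pop r2=0xb3, sp=0xe7
epilogue: pop r0=0x19, sp=0xe8
prologue pushed ['r0', 'r2', 'r4'] at ['0xe7', '0xe6', '0xe5']

MEM = 0xb3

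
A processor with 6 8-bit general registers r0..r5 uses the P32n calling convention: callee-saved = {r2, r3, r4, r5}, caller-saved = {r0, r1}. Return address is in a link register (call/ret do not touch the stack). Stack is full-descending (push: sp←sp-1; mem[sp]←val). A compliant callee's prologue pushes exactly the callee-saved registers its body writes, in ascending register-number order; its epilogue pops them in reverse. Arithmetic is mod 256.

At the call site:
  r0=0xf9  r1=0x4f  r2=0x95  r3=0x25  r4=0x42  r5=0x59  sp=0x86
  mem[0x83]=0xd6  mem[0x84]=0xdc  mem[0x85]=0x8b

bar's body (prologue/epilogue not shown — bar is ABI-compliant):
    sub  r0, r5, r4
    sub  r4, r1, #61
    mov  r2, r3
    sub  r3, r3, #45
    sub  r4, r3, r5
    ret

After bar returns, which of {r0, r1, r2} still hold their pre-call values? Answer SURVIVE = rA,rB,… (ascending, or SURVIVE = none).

SURVIVE = r1,r2

prologue: push r2 -> mem[0x85]=0x95, sp=0x85
prologue: push r3 -> mem[0x84]=0x25, sp=0x84
prologue: push r4 -> mem[0x83]=0x42, sp=0x83
body[0] sub  r0, r5, r4 -> r0=0x17
body[1] sub  r4, r1, #61 -> r4=0x12
body[2] mov  r2, r3 -> r2=0x25
body[3] sub  r3, r3, #45 -> r3=0xf8
body[4] sub  r4, r3, r5 -> r4=0x9f
epilogue: pop r4=0x42, sp=0x84
epilogue: pop r3=0x25, sp=0x85
epilogue: pop r2=0x95, sp=0x86
r0: caller-saved, written=True
r1: caller-saved, written=False
r2: callee-saved, written=True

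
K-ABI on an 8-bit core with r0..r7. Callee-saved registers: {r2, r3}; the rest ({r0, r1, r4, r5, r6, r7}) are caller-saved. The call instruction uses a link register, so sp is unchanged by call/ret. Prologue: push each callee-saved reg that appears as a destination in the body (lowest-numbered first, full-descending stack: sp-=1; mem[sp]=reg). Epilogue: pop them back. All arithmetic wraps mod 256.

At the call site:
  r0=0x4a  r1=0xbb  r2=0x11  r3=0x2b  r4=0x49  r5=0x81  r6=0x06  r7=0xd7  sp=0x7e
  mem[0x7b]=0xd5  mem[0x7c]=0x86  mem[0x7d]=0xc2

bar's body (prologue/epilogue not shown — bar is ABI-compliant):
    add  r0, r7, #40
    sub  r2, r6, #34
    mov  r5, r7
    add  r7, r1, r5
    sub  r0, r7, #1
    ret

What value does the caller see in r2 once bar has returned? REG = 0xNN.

prologue: push r2 → mem[0x7d]=0x11, sp=0x7d
body[0] add  r0, r7, #40 → r0=0xff
body[1] sub  r2, r6, #34 → r2=0xe4
body[2] mov  r5, r7 → r5=0xd7
body[3] add  r7, r1, r5 → r7=0x92
body[4] sub  r0, r7, #1 → r0=0x91
epilogue: pop r2=0x11, sp=0x7e
r2 is callee-saved → restored

REG = 0x11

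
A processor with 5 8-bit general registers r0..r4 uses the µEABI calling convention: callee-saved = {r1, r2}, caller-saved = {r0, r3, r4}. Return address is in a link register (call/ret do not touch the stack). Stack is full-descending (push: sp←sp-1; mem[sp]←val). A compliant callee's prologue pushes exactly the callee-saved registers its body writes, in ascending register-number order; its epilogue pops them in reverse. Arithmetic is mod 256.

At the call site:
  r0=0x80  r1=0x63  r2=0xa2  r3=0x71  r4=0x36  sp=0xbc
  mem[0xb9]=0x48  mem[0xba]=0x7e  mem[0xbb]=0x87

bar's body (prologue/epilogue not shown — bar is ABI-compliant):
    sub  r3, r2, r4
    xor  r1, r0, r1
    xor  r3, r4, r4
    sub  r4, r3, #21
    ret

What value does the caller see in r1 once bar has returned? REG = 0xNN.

REG = 0x63

prologue: push r1 → mem[0xbb]=0x63, sp=0xbb
body[0] sub  r3, r2, r4 → r3=0x6c
body[1] xor  r1, r0, r1 → r1=0xe3
body[2] xor  r3, r4, r4 → r3=0x00
body[3] sub  r4, r3, #21 → r4=0xeb
epilogue: pop r1=0x63, sp=0xbc
r1 is callee-saved → restored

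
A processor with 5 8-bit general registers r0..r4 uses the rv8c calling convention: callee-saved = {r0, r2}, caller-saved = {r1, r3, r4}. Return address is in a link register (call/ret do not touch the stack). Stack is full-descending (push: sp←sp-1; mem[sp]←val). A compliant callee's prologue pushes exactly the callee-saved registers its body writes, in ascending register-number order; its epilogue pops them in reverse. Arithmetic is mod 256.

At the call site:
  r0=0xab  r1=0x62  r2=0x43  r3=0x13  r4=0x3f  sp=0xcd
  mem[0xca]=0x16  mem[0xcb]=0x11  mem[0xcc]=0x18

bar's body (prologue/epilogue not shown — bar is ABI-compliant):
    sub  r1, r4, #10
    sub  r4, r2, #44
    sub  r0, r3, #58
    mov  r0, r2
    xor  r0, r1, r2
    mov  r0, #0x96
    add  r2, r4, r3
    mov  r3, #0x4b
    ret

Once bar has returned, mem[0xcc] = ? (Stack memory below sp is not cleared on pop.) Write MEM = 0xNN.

prologue: push r0 -> mem[0xcc]=0xab, sp=0xcc
prologue: push r2 -> mem[0xcb]=0x43, sp=0xcb
body[0] sub  r1, r4, #10 -> r1=0x35
body[1] sub  r4, r2, #44 -> r4=0x17
body[2] sub  r0, r3, #58 -> r0=0xd9
body[3] mov  r0, r2 -> r0=0x43
body[4] xor  r0, r1, r2 -> r0=0x76
body[5] mov  r0, #0x96 -> r0=0x96
body[6] add  r2, r4, r3 -> r2=0x2a
body[7] mov  r3, #0x4b -> r3=0x4b
epilogue: pop r2=0x43, sp=0xcc
epilogue: pop r0=0xab, sp=0xcd
prologue pushed ['r0', 'r2'] at ['0xcc', '0xcb']

MEM = 0xab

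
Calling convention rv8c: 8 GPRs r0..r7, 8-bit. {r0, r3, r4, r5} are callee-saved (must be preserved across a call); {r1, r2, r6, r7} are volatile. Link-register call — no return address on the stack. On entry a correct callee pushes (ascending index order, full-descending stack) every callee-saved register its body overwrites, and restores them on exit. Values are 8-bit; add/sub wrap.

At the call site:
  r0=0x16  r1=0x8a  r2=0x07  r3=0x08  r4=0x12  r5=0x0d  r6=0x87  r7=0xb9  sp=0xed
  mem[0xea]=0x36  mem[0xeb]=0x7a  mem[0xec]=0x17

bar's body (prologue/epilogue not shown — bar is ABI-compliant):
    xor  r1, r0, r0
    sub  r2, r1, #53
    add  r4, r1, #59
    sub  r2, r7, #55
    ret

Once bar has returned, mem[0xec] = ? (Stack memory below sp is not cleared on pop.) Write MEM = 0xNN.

MEM = 0x12

prologue: push r4 → mem[0xec]=0x12, sp=0xec
body[0] xor  r1, r0, r0 → r1=0x00
body[1] sub  r2, r1, #53 → r2=0xcb
body[2] add  r4, r1, #59 → r4=0x3b
body[3] sub  r2, r7, #55 → r2=0x82
epilogue: pop r4=0x12, sp=0xed
prologue pushed ['r4'] at ['0xec']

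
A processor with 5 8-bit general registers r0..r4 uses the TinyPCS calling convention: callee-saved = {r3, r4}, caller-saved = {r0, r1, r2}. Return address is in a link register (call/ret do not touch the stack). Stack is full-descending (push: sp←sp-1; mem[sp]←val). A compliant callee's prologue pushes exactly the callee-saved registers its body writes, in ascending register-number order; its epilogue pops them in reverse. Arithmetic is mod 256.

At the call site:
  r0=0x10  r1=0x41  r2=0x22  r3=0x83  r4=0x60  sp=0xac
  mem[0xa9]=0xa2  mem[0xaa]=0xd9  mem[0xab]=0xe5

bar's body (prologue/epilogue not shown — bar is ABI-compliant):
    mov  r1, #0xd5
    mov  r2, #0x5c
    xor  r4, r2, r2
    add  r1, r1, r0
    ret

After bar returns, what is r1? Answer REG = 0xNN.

REG = 0xe5

prologue: push r4 → mem[0xab]=0x60, sp=0xab
body[0] mov  r1, #0xd5 → r1=0xd5
body[1] mov  r2, #0x5c → r2=0x5c
body[2] xor  r4, r2, r2 → r4=0x00
body[3] add  r1, r1, r0 → r1=0xe5
epilogue: pop r4=0x60, sp=0xac
r1 is caller-saved → body value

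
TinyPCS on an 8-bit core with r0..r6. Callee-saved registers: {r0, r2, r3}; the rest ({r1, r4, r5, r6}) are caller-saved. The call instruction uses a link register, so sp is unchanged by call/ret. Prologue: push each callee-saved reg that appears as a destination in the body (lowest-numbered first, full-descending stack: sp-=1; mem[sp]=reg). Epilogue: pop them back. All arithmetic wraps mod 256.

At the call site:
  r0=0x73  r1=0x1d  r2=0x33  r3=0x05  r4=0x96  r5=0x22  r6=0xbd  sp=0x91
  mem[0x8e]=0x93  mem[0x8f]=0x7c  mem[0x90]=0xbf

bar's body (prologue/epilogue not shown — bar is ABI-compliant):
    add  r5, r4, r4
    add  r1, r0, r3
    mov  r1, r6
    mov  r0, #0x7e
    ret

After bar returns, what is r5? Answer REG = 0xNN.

prologue: push r0 -> mem[0x90]=0x73, sp=0x90
body[0] add  r5, r4, r4 -> r5=0x2c
body[1] add  r1, r0, r3 -> r1=0x78
body[2] mov  r1, r6 -> r1=0xbd
body[3] mov  r0, #0x7e -> r0=0x7e
epilogue: pop r0=0x73, sp=0x91
r5 is caller-saved -> body value

REG = 0x2c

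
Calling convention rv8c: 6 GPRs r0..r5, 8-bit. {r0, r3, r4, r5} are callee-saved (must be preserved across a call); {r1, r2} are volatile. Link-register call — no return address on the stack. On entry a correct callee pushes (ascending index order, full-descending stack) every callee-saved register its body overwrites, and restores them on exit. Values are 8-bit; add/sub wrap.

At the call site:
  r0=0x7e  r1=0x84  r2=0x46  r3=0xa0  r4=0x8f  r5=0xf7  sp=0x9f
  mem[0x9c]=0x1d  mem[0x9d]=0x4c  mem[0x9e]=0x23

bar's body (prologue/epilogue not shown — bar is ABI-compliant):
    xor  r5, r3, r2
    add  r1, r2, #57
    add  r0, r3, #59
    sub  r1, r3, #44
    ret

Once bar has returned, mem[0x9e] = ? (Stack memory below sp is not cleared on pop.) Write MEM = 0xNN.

MEM = 0x7e

prologue: push r0 -> mem[0x9e]=0x7e, sp=0x9e
prologue: push r5 -> mem[0x9d]=0xf7, sp=0x9d
body[0] xor  r5, r3, r2 -> r5=0xe6
body[1] add  r1, r2, #57 -> r1=0x7f
body[2] add  r0, r3, #59 -> r0=0xdb
body[3] sub  r1, r3, #44 -> r1=0x74
epilogue: pop r5=0xf7, sp=0x9e
epilogue: pop r0=0x7e, sp=0x9f
prologue pushed ['r0', 'r5'] at ['0x9e', '0x9d']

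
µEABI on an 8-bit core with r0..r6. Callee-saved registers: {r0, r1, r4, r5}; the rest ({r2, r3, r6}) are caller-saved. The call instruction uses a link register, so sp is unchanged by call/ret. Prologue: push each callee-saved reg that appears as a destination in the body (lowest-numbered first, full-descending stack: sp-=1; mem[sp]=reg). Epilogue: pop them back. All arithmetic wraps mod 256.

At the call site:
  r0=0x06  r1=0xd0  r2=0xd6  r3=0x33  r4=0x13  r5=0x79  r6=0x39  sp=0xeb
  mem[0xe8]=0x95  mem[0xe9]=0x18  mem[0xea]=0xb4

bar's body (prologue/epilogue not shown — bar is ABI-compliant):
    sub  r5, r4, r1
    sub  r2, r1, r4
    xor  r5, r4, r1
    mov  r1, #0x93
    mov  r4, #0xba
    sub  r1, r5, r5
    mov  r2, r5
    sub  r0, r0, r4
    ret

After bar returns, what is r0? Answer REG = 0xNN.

prologue: push r0 → mem[0xea]=0x06, sp=0xea
prologue: push r1 → mem[0xe9]=0xd0, sp=0xe9
prologue: push r4 → mem[0xe8]=0x13, sp=0xe8
prologue: push r5 → mem[0xe7]=0x79, sp=0xe7
body[0] sub  r5, r4, r1 → r5=0x43
body[1] sub  r2, r1, r4 → r2=0xbd
body[2] xor  r5, r4, r1 → r5=0xc3
body[3] mov  r1, #0x93 → r1=0x93
body[4] mov  r4, #0xba → r4=0xba
body[5] sub  r1, r5, r5 → r1=0x00
body[6] mov  r2, r5 → r2=0xc3
body[7] sub  r0, r0, r4 → r0=0x4c
epilogue: pop r5=0x79, sp=0xe8
epilogue: pop r4=0x13, sp=0xe9
epilogue: pop r1=0xd0, sp=0xea
epilogue: pop r0=0x06, sp=0xeb
r0 is callee-saved → restored

REG = 0x06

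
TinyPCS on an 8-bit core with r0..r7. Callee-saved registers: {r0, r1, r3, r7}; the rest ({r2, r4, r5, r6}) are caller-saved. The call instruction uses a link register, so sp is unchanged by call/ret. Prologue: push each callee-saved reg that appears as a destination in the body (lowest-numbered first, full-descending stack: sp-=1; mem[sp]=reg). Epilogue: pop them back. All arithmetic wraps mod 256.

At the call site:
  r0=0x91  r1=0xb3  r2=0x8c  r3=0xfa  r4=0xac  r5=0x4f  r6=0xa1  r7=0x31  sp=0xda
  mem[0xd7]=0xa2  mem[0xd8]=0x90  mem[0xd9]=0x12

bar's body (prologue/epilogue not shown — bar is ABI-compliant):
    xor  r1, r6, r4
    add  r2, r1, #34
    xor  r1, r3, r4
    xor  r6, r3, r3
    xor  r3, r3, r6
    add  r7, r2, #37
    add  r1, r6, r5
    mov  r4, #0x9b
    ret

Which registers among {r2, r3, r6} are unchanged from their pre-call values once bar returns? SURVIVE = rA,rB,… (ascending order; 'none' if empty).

SURVIVE = r3

prologue: push r1 -> mem[0xd9]=0xb3, sp=0xd9
prologue: push r3 -> mem[0xd8]=0xfa, sp=0xd8
prologue: push r7 -> mem[0xd7]=0x31, sp=0xd7
body[0] xor  r1, r6, r4 -> r1=0x0d
body[1] add  r2, r1, #34 -> r2=0x2f
body[2] xor  r1, r3, r4 -> r1=0x56
body[3] xor  r6, r3, r3 -> r6=0x00
body[4] xor  r3, r3, r6 -> r3=0xfa
body[5] add  r7, r2, #37 -> r7=0x54
body[6] add  r1, r6, r5 -> r1=0x4f
body[7] mov  r4, #0x9b -> r4=0x9b
epilogue: pop r7=0x31, sp=0xd8
epilogue: pop r3=0xfa, sp=0xd9
epilogue: pop r1=0xb3, sp=0xda
r2: caller-saved, written=True
r3: callee-saved, written=True
r6: caller-saved, written=True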